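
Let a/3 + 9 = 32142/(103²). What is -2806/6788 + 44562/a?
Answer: -534936040501/214972566 ≈ -2488.4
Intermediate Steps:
a = -190017/10609 (a = -27 + 3*(32142/(103²)) = -27 + 3*(32142/10609) = -27 + 96426/10609 = -190017/10609 ≈ -17.911)
-2806/6788 + 44562/a = -2806/6788 + 44562/(-190017/10609) = -2806*1/6788 + 44562*(-10609/190017) = -1403/3394 - 157586086/63339 = -534936040501/214972566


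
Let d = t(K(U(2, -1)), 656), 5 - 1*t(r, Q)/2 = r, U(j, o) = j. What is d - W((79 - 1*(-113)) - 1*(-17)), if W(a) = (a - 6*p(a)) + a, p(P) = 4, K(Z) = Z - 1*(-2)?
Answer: -392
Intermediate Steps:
K(Z) = 2 + Z (K(Z) = Z + 2 = 2 + Z)
t(r, Q) = 10 - 2*r
d = 2 (d = 10 - 2*(2 + 2) = 10 - 2*4 = 10 - 8 = 2)
W(a) = -24 + 2*a (W(a) = (a - 6*4) + a = (a - 24) + a = (-24 + a) + a = -24 + 2*a)
d - W((79 - 1*(-113)) - 1*(-17)) = 2 - (-24 + 2*((79 - 1*(-113)) - 1*(-17))) = 2 - (-24 + 2*((79 + 113) + 17)) = 2 - (-24 + 2*(192 + 17)) = 2 - (-24 + 2*209) = 2 - (-24 + 418) = 2 - 1*394 = 2 - 394 = -392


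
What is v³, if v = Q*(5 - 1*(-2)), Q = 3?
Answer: 9261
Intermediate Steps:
v = 21 (v = 3*(5 - 1*(-2)) = 3*(5 + 2) = 3*7 = 21)
v³ = 21³ = 9261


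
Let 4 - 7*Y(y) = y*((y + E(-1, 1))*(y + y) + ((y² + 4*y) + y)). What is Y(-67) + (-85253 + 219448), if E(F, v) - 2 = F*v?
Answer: 258605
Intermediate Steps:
E(F, v) = 2 + F*v
Y(y) = 4/7 - y*(y² + 5*y + 2*y*(1 + y))/7 (Y(y) = 4/7 - y*((y + (2 - 1*1))*(y + y) + ((y² + 4*y) + y))/7 = 4/7 - y*((y + (2 - 1))*(2*y) + (y² + 5*y))/7 = 4/7 - y*((y + 1)*(2*y) + (y² + 5*y))/7 = 4/7 - y*((1 + y)*(2*y) + (y² + 5*y))/7 = 4/7 - y*(2*y*(1 + y) + (y² + 5*y))/7 = 4/7 - y*(y² + 5*y + 2*y*(1 + y))/7)
Y(-67) + (-85253 + 219448) = (4/7 - 1*(-67)² - 3/7*(-67)³) + (-85253 + 219448) = (4/7 - 1*4489 - 3/7*(-300763)) + 134195 = (4/7 - 4489 + 902289/7) + 134195 = 124410 + 134195 = 258605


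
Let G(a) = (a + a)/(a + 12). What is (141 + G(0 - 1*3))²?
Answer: 177241/9 ≈ 19693.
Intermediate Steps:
G(a) = 2*a/(12 + a) (G(a) = (2*a)/(12 + a) = 2*a/(12 + a))
(141 + G(0 - 1*3))² = (141 + 2*(0 - 1*3)/(12 + (0 - 1*3)))² = (141 + 2*(0 - 3)/(12 + (0 - 3)))² = (141 + 2*(-3)/(12 - 3))² = (141 + 2*(-3)/9)² = (141 + 2*(-3)*(⅑))² = (141 - ⅔)² = (421/3)² = 177241/9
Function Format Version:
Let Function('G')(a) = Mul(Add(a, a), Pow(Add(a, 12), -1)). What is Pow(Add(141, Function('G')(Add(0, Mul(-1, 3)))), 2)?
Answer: Rational(177241, 9) ≈ 19693.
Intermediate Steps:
Function('G')(a) = Mul(2, a, Pow(Add(12, a), -1)) (Function('G')(a) = Mul(Mul(2, a), Pow(Add(12, a), -1)) = Mul(2, a, Pow(Add(12, a), -1)))
Pow(Add(141, Function('G')(Add(0, Mul(-1, 3)))), 2) = Pow(Add(141, Mul(2, Add(0, Mul(-1, 3)), Pow(Add(12, Add(0, Mul(-1, 3))), -1))), 2) = Pow(Add(141, Mul(2, Add(0, -3), Pow(Add(12, Add(0, -3)), -1))), 2) = Pow(Add(141, Mul(2, -3, Pow(Add(12, -3), -1))), 2) = Pow(Add(141, Mul(2, -3, Pow(9, -1))), 2) = Pow(Add(141, Mul(2, -3, Rational(1, 9))), 2) = Pow(Add(141, Rational(-2, 3)), 2) = Pow(Rational(421, 3), 2) = Rational(177241, 9)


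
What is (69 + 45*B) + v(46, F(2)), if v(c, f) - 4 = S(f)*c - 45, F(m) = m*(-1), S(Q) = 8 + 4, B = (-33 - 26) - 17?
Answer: -2840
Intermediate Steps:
B = -76 (B = -59 - 17 = -76)
S(Q) = 12
F(m) = -m
v(c, f) = -41 + 12*c (v(c, f) = 4 + (12*c - 45) = 4 + (-45 + 12*c) = -41 + 12*c)
(69 + 45*B) + v(46, F(2)) = (69 + 45*(-76)) + (-41 + 12*46) = (69 - 3420) + (-41 + 552) = -3351 + 511 = -2840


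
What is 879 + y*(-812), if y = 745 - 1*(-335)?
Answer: -876081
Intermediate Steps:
y = 1080 (y = 745 + 335 = 1080)
879 + y*(-812) = 879 + 1080*(-812) = 879 - 876960 = -876081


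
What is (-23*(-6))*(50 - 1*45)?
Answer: 690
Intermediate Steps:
(-23*(-6))*(50 - 1*45) = 138*(50 - 45) = 138*5 = 690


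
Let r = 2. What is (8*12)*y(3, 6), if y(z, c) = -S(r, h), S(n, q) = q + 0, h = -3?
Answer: 288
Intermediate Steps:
S(n, q) = q
y(z, c) = 3 (y(z, c) = -1*(-3) = 3)
(8*12)*y(3, 6) = (8*12)*3 = 96*3 = 288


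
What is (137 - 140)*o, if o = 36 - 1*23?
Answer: -39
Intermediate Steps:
o = 13 (o = 36 - 23 = 13)
(137 - 140)*o = (137 - 140)*13 = -3*13 = -39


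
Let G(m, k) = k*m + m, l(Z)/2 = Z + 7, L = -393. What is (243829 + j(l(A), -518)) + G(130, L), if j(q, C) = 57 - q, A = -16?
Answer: 192944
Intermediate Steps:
l(Z) = 14 + 2*Z (l(Z) = 2*(Z + 7) = 2*(7 + Z) = 14 + 2*Z)
G(m, k) = m + k*m
(243829 + j(l(A), -518)) + G(130, L) = (243829 + (57 - (14 + 2*(-16)))) + 130*(1 - 393) = (243829 + (57 - (14 - 32))) + 130*(-392) = (243829 + (57 - 1*(-18))) - 50960 = (243829 + (57 + 18)) - 50960 = (243829 + 75) - 50960 = 243904 - 50960 = 192944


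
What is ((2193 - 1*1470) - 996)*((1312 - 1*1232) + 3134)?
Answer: -877422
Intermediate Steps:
((2193 - 1*1470) - 996)*((1312 - 1*1232) + 3134) = ((2193 - 1470) - 996)*((1312 - 1232) + 3134) = (723 - 996)*(80 + 3134) = -273*3214 = -877422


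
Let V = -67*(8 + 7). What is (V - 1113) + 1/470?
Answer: -995459/470 ≈ -2118.0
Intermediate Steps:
V = -1005 (V = -67*15 = -1005)
(V - 1113) + 1/470 = (-1005 - 1113) + 1/470 = -2118 + 1/470 = -995459/470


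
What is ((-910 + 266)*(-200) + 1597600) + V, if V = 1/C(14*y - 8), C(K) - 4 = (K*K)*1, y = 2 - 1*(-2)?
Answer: 3984531201/2308 ≈ 1.7264e+6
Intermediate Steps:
y = 4 (y = 2 + 2 = 4)
C(K) = 4 + K**2 (C(K) = 4 + (K*K)*1 = 4 + K**2*1 = 4 + K**2)
V = 1/2308 (V = 1/(4 + (14*4 - 8)**2) = 1/(4 + (56 - 8)**2) = 1/(4 + 48**2) = 1/(4 + 2304) = 1/2308 ≈ 0.00043328)
((-910 + 266)*(-200) + 1597600) + V = ((-910 + 266)*(-200) + 1597600) + 1/2308 = (-644*(-200) + 1597600) + 1/2308 = (128800 + 1597600) + 1/2308 = 1726400 + 1/2308 = 3984531201/2308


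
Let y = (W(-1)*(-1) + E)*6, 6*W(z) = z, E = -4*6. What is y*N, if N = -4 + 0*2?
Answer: 572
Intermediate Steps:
E = -24
W(z) = z/6
N = -4 (N = -4 + 0 = -4)
y = -143 (y = (((⅙)*(-1))*(-1) - 24)*6 = (-⅙*(-1) - 24)*6 = (⅙ - 24)*6 = -143/6*6 = -143)
y*N = -143*(-4) = 572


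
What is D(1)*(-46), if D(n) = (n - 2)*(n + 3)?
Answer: 184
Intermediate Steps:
D(n) = (-2 + n)*(3 + n)
D(1)*(-46) = (-6 + 1 + 1²)*(-46) = (-6 + 1 + 1)*(-46) = -4*(-46) = 184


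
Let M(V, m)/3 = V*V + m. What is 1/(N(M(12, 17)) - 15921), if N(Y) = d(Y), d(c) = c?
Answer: -1/15438 ≈ -6.4775e-5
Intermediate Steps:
M(V, m) = 3*m + 3*V² (M(V, m) = 3*(V*V + m) = 3*(V² + m) = 3*(m + V²) = 3*m + 3*V²)
N(Y) = Y
1/(N(M(12, 17)) - 15921) = 1/((3*17 + 3*12²) - 15921) = 1/((51 + 3*144) - 15921) = 1/((51 + 432) - 15921) = 1/(483 - 15921) = 1/(-15438) = -1/15438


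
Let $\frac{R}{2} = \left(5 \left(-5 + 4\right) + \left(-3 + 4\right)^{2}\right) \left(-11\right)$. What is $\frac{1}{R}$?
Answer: $\frac{1}{88} \approx 0.011364$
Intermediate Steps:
$R = 88$ ($R = 2 \left(5 \left(-5 + 4\right) + \left(-3 + 4\right)^{2}\right) \left(-11\right) = 2 \left(5 \left(-1\right) + 1^{2}\right) \left(-11\right) = 2 \left(-5 + 1\right) \left(-11\right) = 2 \left(\left(-4\right) \left(-11\right)\right) = 2 \cdot 44 = 88$)
$\frac{1}{R} = \frac{1}{88}$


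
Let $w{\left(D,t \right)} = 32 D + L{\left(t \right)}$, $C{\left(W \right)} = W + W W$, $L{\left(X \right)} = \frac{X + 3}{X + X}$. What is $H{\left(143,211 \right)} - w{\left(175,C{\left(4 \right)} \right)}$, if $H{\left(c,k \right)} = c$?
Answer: $- \frac{218303}{40} \approx -5457.6$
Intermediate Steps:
$L{\left(X \right)} = \frac{3 + X}{2 X}$
$C{\left(W \right)} = W + W^{2}$
$w{\left(D,t \right)} = 32 D + \frac{3 + t}{2 t}$
$H{\left(143,211 \right)} - w{\left(175,C{\left(4 \right)} \right)} = 143 - \frac{3 + 4 \left(1 + 4\right) + 64 \cdot 175 \cdot 4 \left(1 + 4\right)}{2 \cdot 4 \left(1 + 4\right)} = 143 - \frac{3 + 4 \cdot 5 + 64 \cdot 175 \cdot 4 \cdot 5}{2 \cdot 4 \cdot 5} = 143 - \frac{3 + 20 + 64 \cdot 175 \cdot 20}{2 \cdot 20} = 143 - \frac{1}{2} \cdot \frac{1}{20} \left(3 + 20 + 224000\right) = 143 - \frac{1}{2} \cdot \frac{1}{20} \cdot 224023 = 143 - \frac{224023}{40} = - \frac{218303}{40}$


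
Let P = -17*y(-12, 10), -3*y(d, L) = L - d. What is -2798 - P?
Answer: -8768/3 ≈ -2922.7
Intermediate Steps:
y(d, L) = -L/3 + d/3 (y(d, L) = -(L - d)/3 = -L/3 + d/3)
P = 374/3 (P = -17*(-⅓*10 + (⅓)*(-12)) = -17*(-10/3 - 4) = -17*(-22/3) = 374/3 ≈ 124.67)
-2798 - P = -2798 - 1*374/3 = -2798 - 374/3 = -8768/3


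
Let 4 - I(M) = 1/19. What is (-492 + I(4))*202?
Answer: -1873146/19 ≈ -98587.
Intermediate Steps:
I(M) = 75/19 (I(M) = 4 - 1/19 = 75/19)
(-492 + I(4))*202 = (-492 + 75/19)*202 = -9273/19*202 = -1873146/19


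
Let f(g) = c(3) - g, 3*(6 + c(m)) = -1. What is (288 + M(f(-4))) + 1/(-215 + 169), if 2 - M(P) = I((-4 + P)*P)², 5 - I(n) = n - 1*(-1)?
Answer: 647645/3726 ≈ 173.82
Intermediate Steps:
I(n) = 4 - n (I(n) = 5 - (n - 1*(-1)) = 5 - (n + 1) = 5 - (1 + n) = 5 + (-1 - n) = 4 - n)
c(m) = -19/3 (c(m) = -6 + (⅓)*(-1) = -6 - ⅓ = -19/3)
f(g) = -19/3 - g
M(P) = 2 - (4 - P*(-4 + P))² (M(P) = 2 - (4 - (-4 + P)*P)² = 2 - (4 - P*(-4 + P))²)
(288 + M(f(-4))) + 1/(-215 + 169) = (288 + (2 - (-4 + (-19/3 - 1*(-4))*(-4 + (-19/3 - 1*(-4))))²)) + 1/(-215 + 169) = (288 + (2 - (-4 + (-19/3 + 4)*(-4 + (-19/3 + 4)))²)) + 1/(-46) = (288 + (2 - (-4 - 7*(-4 - 7/3)/3)²)) - 1/46 = (288 + (2 - (-4 - 7/3*(-19/3))²)) - 1/46 = (288 + (2 - (-4 + 133/9)²)) - 1/46 = (288 + (2 - (97/9)²)) - 1/46 = (288 + (2 - 1*9409/81)) - 1/46 = (288 + (2 - 9409/81)) - 1/46 = (288 - 9247/81) - 1/46 = 14081/81 - 1/46 = 647645/3726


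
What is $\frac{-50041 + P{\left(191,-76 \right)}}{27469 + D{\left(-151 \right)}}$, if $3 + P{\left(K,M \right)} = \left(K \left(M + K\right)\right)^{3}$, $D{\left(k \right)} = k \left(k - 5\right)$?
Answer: $\frac{10597260757081}{51025} \approx 2.0769 \cdot 10^{8}$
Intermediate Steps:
$D{\left(k \right)} = k \left(-5 + k\right)$
$P{\left(K,M \right)} = -3 + K^{3} \left(K + M\right)^{3}$ ($P{\left(K,M \right)} = -3 + \left(K \left(M + K\right)\right)^{3} = -3 + \left(K \left(K + M\right)\right)^{3} = -3 + K^{3} \left(K + M\right)^{3}$)
$\frac{-50041 + P{\left(191,-76 \right)}}{27469 + D{\left(-151 \right)}} = \frac{-50041 - \left(3 - 191^{3} \left(191 - 76\right)^{3}\right)}{27469 - 151 \left(-5 - 151\right)} = \frac{-50041 - \left(3 - 6967871 \cdot 115^{3}\right)}{27469 - -23556} = \frac{-50041 + \left(-3 + 6967871 \cdot 1520875\right)}{27469 + 23556} = \frac{-50041 + \left(-3 + 10597260807125\right)}{51025} = \left(-50041 + 10597260807122\right) \frac{1}{51025} = 10597260757081 \cdot \frac{1}{51025} = \frac{10597260757081}{51025}$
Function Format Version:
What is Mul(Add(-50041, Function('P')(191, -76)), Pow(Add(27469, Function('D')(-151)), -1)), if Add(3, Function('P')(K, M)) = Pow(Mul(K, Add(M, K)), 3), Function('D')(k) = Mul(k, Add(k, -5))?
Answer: Rational(10597260757081, 51025) ≈ 2.0769e+8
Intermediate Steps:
Function('D')(k) = Mul(k, Add(-5, k))
Function('P')(K, M) = Add(-3, Mul(Pow(K, 3), Pow(Add(K, M), 3))) (Function('P')(K, M) = Add(-3, Pow(Mul(K, Add(M, K)), 3)) = Add(-3, Pow(Mul(K, Add(K, M)), 3)) = Add(-3, Mul(Pow(K, 3), Pow(Add(K, M), 3))))
Mul(Add(-50041, Function('P')(191, -76)), Pow(Add(27469, Function('D')(-151)), -1)) = Mul(Add(-50041, Add(-3, Mul(Pow(191, 3), Pow(Add(191, -76), 3)))), Pow(Add(27469, Mul(-151, Add(-5, -151))), -1)) = Mul(Add(-50041, Add(-3, Mul(6967871, Pow(115, 3)))), Pow(Add(27469, Mul(-151, -156)), -1)) = Mul(Add(-50041, Add(-3, Mul(6967871, 1520875))), Pow(Add(27469, 23556), -1)) = Mul(Add(-50041, Add(-3, 10597260807125)), Pow(51025, -1)) = Mul(Add(-50041, 10597260807122), Rational(1, 51025)) = Mul(10597260757081, Rational(1, 51025)) = Rational(10597260757081, 51025)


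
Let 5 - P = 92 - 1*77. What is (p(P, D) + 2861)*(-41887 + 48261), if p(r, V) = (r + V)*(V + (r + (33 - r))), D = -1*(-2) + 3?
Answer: 17024954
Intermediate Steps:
P = -10 (P = 5 - (92 - 1*77) = 5 - (92 - 77) = 5 - 1*15 = 5 - 15 = -10)
D = 5 (D = 2 + 3 = 5)
p(r, V) = (33 + V)*(V + r) (p(r, V) = (V + r)*(V + 33) = (V + r)*(33 + V) = (33 + V)*(V + r))
(p(P, D) + 2861)*(-41887 + 48261) = ((5² + 33*5 + 33*(-10) + 5*(-10)) + 2861)*(-41887 + 48261) = ((25 + 165 - 330 - 50) + 2861)*6374 = (-190 + 2861)*6374 = 2671*6374 = 17024954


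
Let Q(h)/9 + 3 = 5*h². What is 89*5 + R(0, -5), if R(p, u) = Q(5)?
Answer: 1543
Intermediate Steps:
Q(h) = -27 + 45*h² (Q(h) = -27 + 9*(5*h²) = -27 + 45*h²)
R(p, u) = 1098 (R(p, u) = -27 + 45*5² = -27 + 45*25 = -27 + 1125 = 1098)
89*5 + R(0, -5) = 89*5 + 1098 = 445 + 1098 = 1543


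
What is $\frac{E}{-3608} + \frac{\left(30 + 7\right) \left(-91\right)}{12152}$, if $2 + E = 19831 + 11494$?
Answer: $- \frac{3507011}{391468} \approx -8.9586$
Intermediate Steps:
$E = 31323$ ($E = -2 + \left(19831 + 11494\right) = -2 + 31325 = 31323$)
$\frac{E}{-3608} + \frac{\left(30 + 7\right) \left(-91\right)}{12152} = \frac{31323}{-3608} + \frac{\left(30 + 7\right) \left(-91\right)}{12152} = 31323 \left(- \frac{1}{3608}\right) + 37 \left(-91\right) \frac{1}{12152} = - \frac{31323}{3608} - \frac{481}{1736} = - \frac{3507011}{391468}$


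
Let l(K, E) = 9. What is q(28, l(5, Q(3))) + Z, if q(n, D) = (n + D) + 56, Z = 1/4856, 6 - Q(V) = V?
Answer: 451609/4856 ≈ 93.000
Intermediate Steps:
Q(V) = 6 - V
Z = 1/4856 ≈ 0.00020593
q(n, D) = 56 + D + n (q(n, D) = (D + n) + 56 = 56 + D + n)
q(28, l(5, Q(3))) + Z = (56 + 9 + 28) + 1/4856 = 93 + 1/4856 = 451609/4856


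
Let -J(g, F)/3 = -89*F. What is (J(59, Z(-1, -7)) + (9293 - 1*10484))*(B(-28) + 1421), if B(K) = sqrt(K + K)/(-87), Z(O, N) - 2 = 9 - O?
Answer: 2860473 - 1342*I*sqrt(14)/29 ≈ 2.8605e+6 - 173.15*I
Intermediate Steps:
Z(O, N) = 11 - O (Z(O, N) = 2 + (9 - O) = 11 - O)
J(g, F) = 267*F (J(g, F) = -(-267)*F = 267*F)
B(K) = -sqrt(2)*sqrt(K)/87 (B(K) = sqrt(2*K)*(-1/87) = (sqrt(2)*sqrt(K))*(-1/87) = -sqrt(2)*sqrt(K)/87)
(J(59, Z(-1, -7)) + (9293 - 1*10484))*(B(-28) + 1421) = (267*(11 - 1*(-1)) + (9293 - 1*10484))*(-sqrt(2)*sqrt(-28)/87 + 1421) = (267*(11 + 1) + (9293 - 10484))*(-sqrt(2)*2*I*sqrt(7)/87 + 1421) = (267*12 - 1191)*(-2*I*sqrt(14)/87 + 1421) = (3204 - 1191)*(1421 - 2*I*sqrt(14)/87) = 2013*(1421 - 2*I*sqrt(14)/87) = 2860473 - 1342*I*sqrt(14)/29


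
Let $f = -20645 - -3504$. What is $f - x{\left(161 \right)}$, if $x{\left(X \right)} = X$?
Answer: $-17302$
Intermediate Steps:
$f = -17141$ ($f = -20645 + 3504 = -17141$)
$f - x{\left(161 \right)} = -17141 - 161 = -17302$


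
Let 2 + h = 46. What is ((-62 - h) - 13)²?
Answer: 14161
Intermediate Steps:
h = 44 (h = -2 + 46 = 44)
((-62 - h) - 13)² = ((-62 - 1*44) - 13)² = ((-62 - 44) - 13)² = (-106 - 13)² = (-119)² = 14161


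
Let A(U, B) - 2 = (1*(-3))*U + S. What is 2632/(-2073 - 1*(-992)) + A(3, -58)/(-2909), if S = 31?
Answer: -163456/66907 ≈ -2.4430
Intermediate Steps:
A(U, B) = 33 - 3*U (A(U, B) = 2 + ((1*(-3))*U + 31) = 2 + (-3*U + 31) = 2 + (31 - 3*U) = 33 - 3*U)
2632/(-2073 - 1*(-992)) + A(3, -58)/(-2909) = 2632/(-2073 - 1*(-992)) + (33 - 3*3)/(-2909) = 2632/(-2073 + 992) + (33 - 9)*(-1/2909) = 2632/(-1081) + 24*(-1/2909) = 2632*(-1/1081) - 24/2909 = -56/23 - 24/2909 = -163456/66907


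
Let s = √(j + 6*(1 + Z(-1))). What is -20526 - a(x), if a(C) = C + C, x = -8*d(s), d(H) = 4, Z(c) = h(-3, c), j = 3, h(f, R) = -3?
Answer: -20462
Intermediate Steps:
Z(c) = -3
s = 3*I (s = √(3 + 6*(1 - 3)) = √(3 + 6*(-2)) = √(3 - 12) = √(-9) = 3*I ≈ 3.0*I)
x = -32 (x = -8*4 = -32)
a(C) = 2*C
-20526 - a(x) = -20526 - 2*(-32) = -20526 - 1*(-64) = -20526 + 64 = -20462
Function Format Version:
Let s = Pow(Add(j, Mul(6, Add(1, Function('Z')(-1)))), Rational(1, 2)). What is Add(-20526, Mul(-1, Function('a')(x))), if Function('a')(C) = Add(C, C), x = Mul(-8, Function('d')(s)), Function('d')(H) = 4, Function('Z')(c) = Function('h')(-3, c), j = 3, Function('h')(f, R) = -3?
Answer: -20462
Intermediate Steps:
Function('Z')(c) = -3
s = Mul(3, I) (s = Pow(Add(3, Mul(6, Add(1, -3))), Rational(1, 2)) = Pow(Add(3, Mul(6, -2)), Rational(1, 2)) = Pow(Add(3, -12), Rational(1, 2)) = Pow(-9, Rational(1, 2)) = Mul(3, I) ≈ Mul(3.0000, I))
x = -32 (x = Mul(-8, 4) = -32)
Function('a')(C) = Mul(2, C)
Add(-20526, Mul(-1, Function('a')(x))) = Add(-20526, Mul(-1, Mul(2, -32))) = Add(-20526, Mul(-1, -64)) = Add(-20526, 64) = -20462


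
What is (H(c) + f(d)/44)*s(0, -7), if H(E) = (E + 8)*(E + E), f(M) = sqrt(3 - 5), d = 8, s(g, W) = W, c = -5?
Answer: 210 - 7*I*sqrt(2)/44 ≈ 210.0 - 0.22499*I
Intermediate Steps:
f(M) = I*sqrt(2) (f(M) = sqrt(-2) = I*sqrt(2))
H(E) = 2*E*(8 + E) (H(E) = (8 + E)*(2*E) = 2*E*(8 + E))
(H(c) + f(d)/44)*s(0, -7) = (2*(-5)*(8 - 5) + (I*sqrt(2))/44)*(-7) = (2*(-5)*3 + (I*sqrt(2))*(1/44))*(-7) = (-30 + I*sqrt(2)/44)*(-7) = 210 - 7*I*sqrt(2)/44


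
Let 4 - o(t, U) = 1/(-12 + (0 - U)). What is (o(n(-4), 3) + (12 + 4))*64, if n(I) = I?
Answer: 19264/15 ≈ 1284.3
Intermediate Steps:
o(t, U) = 4 - 1/(-12 - U) (o(t, U) = 4 - 1/(-12 + (0 - U)) = 4 - 1/(-12 - U))
(o(n(-4), 3) + (12 + 4))*64 = ((49 + 4*3)/(12 + 3) + (12 + 4))*64 = ((49 + 12)/15 + 16)*64 = ((1/15)*61 + 16)*64 = (61/15 + 16)*64 = (301/15)*64 = 19264/15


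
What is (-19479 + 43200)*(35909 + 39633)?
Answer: 1791931782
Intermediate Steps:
(-19479 + 43200)*(35909 + 39633) = 23721*75542 = 1791931782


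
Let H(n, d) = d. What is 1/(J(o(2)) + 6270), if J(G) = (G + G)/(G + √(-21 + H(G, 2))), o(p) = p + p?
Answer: 109741/688176422 + 2*I*√19/344088211 ≈ 0.00015947 + 2.5336e-8*I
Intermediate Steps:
o(p) = 2*p
J(G) = 2*G/(G + I*√19) (J(G) = (G + G)/(G + √(-21 + 2)) = (2*G)/(G + √(-19)) = (2*G)/(G + I*√19) = 2*G/(G + I*√19))
1/(J(o(2)) + 6270) = 1/(2*(2*2)/(2*2 + I*√19) + 6270) = 1/(2*4/(4 + I*√19) + 6270) = 1/(8/(4 + I*√19) + 6270) = 1/(6270 + 8/(4 + I*√19))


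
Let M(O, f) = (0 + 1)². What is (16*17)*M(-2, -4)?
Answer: 272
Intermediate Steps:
M(O, f) = 1 (M(O, f) = 1² = 1)
(16*17)*M(-2, -4) = (16*17)*1 = 272*1 = 272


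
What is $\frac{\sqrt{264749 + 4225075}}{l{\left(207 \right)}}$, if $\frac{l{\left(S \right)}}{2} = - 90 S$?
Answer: $- \frac{\sqrt{280614}}{9315} \approx -0.056868$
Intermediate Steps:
$l{\left(S \right)} = - 180 S$ ($l{\left(S \right)} = 2 \left(- 90 S\right) = - 180 S$)
$\frac{\sqrt{264749 + 4225075}}{l{\left(207 \right)}} = \frac{\sqrt{264749 + 4225075}}{\left(-180\right) 207} = \frac{\sqrt{4489824}}{-37260} = 4 \sqrt{280614} \left(- \frac{1}{37260}\right) = - \frac{\sqrt{280614}}{9315}$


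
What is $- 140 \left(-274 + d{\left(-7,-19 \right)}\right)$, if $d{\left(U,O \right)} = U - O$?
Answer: $36680$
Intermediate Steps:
$- 140 \left(-274 + d{\left(-7,-19 \right)}\right) = - 140 \left(-274 - -12\right) = - 140 \left(-274 + \left(-7 + 19\right)\right) = - 140 \left(-274 + 12\right) = \left(-140\right) \left(-262\right) = 36680$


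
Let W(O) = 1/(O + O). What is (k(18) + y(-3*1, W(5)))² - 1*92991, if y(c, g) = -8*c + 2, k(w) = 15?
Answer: -91310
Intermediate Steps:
W(O) = 1/(2*O)
y(c, g) = 2 - 8*c
(k(18) + y(-3*1, W(5)))² - 1*92991 = (15 + (2 - (-24)))² - 1*92991 = (15 + (2 - 8*(-3)))² - 92991 = (15 + (2 + 24))² - 92991 = (15 + 26)² - 92991 = 41² - 92991 = 1681 - 92991 = -91310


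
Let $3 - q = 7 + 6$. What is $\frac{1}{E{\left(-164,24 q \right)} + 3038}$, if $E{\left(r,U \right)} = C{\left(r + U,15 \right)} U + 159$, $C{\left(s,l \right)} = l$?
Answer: $- \frac{1}{403} \approx -0.0024814$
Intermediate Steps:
$q = -10$ ($q = 3 - \left(7 + 6\right) = 3 - 13 = -10$)
$E{\left(r,U \right)} = 159 + 15 U$ ($E{\left(r,U \right)} = 15 U + 159 = 159 + 15 U$)
$\frac{1}{E{\left(-164,24 q \right)} + 3038} = \frac{1}{\left(159 + 15 \cdot 24 \left(-10\right)\right) + 3038} = \frac{1}{\left(159 + 15 \left(-240\right)\right) + 3038} = \frac{1}{\left(159 - 3600\right) + 3038} = \frac{1}{-3441 + 3038} = \frac{1}{-403} = - \frac{1}{403}$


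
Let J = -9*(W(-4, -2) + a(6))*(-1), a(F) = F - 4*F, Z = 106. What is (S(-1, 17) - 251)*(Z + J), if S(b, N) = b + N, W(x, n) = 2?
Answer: 8930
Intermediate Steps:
a(F) = -3*F
S(b, N) = N + b
J = -144 (J = -9*(2 - 3*6)*(-1) = -9*(2 - 18)*(-1) = -(-144)*(-1) = -9*16 = -144)
(S(-1, 17) - 251)*(Z + J) = ((17 - 1) - 251)*(106 - 144) = (16 - 251)*(-38) = -235*(-38) = 8930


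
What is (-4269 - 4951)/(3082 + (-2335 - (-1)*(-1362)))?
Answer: 1844/123 ≈ 14.992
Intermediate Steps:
(-4269 - 4951)/(3082 + (-2335 - (-1)*(-1362))) = -9220/(3082 + (-2335 - 1*1362)) = -9220/(3082 + (-2335 - 1362)) = -9220/(3082 - 3697) = -9220/(-615) = -9220*(-1/615) = 1844/123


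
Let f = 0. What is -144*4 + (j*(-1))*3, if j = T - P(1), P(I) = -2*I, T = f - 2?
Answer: -576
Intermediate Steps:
T = -2 (T = 0 - 2 = -2)
j = 0 (j = -2 - (-2) = -2 - 1*(-2) = -2 + 2 = 0)
-144*4 + (j*(-1))*3 = -144*4 + (0*(-1))*3 = -576 + 0*3 = -576 + 0 = -576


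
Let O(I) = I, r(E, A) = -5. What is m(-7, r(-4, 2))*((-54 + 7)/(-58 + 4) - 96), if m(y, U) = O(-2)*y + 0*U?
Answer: -35959/27 ≈ -1331.8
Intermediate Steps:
m(y, U) = -2*y (m(y, U) = -2*y + 0*U = -2*y + 0 = -2*y)
m(-7, r(-4, 2))*((-54 + 7)/(-58 + 4) - 96) = (-2*(-7))*((-54 + 7)/(-58 + 4) - 96) = 14*(-47/(-54) - 96) = 14*(-47*(-1/54) - 96) = 14*(47/54 - 96) = 14*(-5137/54) = -35959/27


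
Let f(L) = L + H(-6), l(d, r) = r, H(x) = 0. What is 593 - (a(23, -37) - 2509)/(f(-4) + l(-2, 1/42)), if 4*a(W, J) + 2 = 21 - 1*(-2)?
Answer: -12253/334 ≈ -36.686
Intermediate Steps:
a(W, J) = 21/4 (a(W, J) = -½ + (21 - 1*(-2))/4 = -½ + (21 + 2)/4 = -½ + (¼)*23 = -½ + 23/4 = 21/4)
f(L) = L (f(L) = L + 0 = L)
593 - (a(23, -37) - 2509)/(f(-4) + l(-2, 1/42)) = 593 - (21/4 - 2509)/(-4 + 1/42) = 593 - (-10015)/(4*(-4 + 1/42)) = 593 - (-10015)/(4*(-167/42)) = 593 - (-10015)*(-42)/(4*167) = 593 - 1*210315/334 = 593 - 210315/334 = -12253/334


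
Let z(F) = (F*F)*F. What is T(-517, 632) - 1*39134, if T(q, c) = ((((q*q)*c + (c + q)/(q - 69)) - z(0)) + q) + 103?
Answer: 98967840485/586 ≈ 1.6889e+8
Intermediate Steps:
z(F) = F³ (z(F) = F²*F = F³)
T(q, c) = 103 + q + c*q² + (c + q)/(-69 + q) (T(q, c) = ((((q*q)*c + (c + q)/(q - 69)) - 1*0³) + q) + 103 = (((q²*c + (c + q)/(-69 + q)) - 1*0) + q) + 103 = (((c*q² + (c + q)/(-69 + q)) + 0) + q) + 103 = ((c*q² + (c + q)/(-69 + q)) + q) + 103 = (q + c*q² + (c + q)/(-69 + q)) + 103 = 103 + q + c*q² + (c + q)/(-69 + q))
T(-517, 632) - 1*39134 = (-7107 + 632 + (-517)² + 35*(-517) + 632*(-517)³ - 69*632*(-517)²)/(-69 - 517) - 1*39134 = (-7107 + 632 + 267289 - 18095 + 632*(-138188413) - 69*632*267289)/(-586) - 39134 = -(-7107 + 632 + 267289 - 18095 - 87335077016 - 11655938712)/586 - 39134 = -1/586*(-98990773009) - 39134 = 98990773009/586 - 39134 = 98967840485/586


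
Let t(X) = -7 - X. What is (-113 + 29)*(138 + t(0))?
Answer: -11004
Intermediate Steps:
(-113 + 29)*(138 + t(0)) = (-113 + 29)*(138 + (-7 - 1*0)) = -84*(138 + (-7 + 0)) = -84*(138 - 7) = -84*131 = -11004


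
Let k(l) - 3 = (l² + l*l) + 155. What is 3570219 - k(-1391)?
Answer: -299701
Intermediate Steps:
k(l) = 158 + 2*l² (k(l) = 3 + ((l² + l*l) + 155) = 3 + ((l² + l²) + 155) = 3 + (2*l² + 155) = 3 + (155 + 2*l²) = 158 + 2*l²)
3570219 - k(-1391) = 3570219 - (158 + 2*(-1391)²) = 3570219 - (158 + 2*1934881) = 3570219 - (158 + 3869762) = 3570219 - 1*3869920 = 3570219 - 3869920 = -299701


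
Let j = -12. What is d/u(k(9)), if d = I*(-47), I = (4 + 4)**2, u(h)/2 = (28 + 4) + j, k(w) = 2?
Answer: -376/5 ≈ -75.200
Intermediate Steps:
u(h) = 40 (u(h) = 2*((28 + 4) - 12) = 2*(32 - 12) = 2*20 = 40)
I = 64 (I = 8**2 = 64)
d = -3008 (d = 64*(-47) = -3008)
d/u(k(9)) = -3008/40 = -3008*1/40 = -376/5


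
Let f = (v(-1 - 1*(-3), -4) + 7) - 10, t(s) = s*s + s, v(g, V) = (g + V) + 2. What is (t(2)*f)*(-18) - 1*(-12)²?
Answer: 180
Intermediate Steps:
v(g, V) = 2 + V + g (v(g, V) = (V + g) + 2 = 2 + V + g)
t(s) = s + s² (t(s) = s² + s = s + s²)
f = -3 (f = ((2 - 4 + (-1 - 1*(-3))) + 7) - 10 = ((2 - 4 + (-1 + 3)) + 7) - 10 = ((2 - 4 + 2) + 7) - 10 = (0 + 7) - 10 = 7 - 10 = -3)
(t(2)*f)*(-18) - 1*(-12)² = ((2*(1 + 2))*(-3))*(-18) - 1*(-12)² = ((2*3)*(-3))*(-18) - 1*144 = (6*(-3))*(-18) - 144 = -18*(-18) - 144 = 324 - 144 = 180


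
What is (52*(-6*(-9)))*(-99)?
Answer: -277992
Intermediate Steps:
(52*(-6*(-9)))*(-99) = (52*54)*(-99) = 2808*(-99) = -277992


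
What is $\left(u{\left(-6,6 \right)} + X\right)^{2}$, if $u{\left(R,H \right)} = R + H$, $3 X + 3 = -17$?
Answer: $\frac{400}{9} \approx 44.444$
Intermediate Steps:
$X = - \frac{20}{3}$ ($X = -1 + \frac{1}{3} \left(-17\right) = -1 - \frac{17}{3} = - \frac{20}{3} \approx -6.6667$)
$u{\left(R,H \right)} = H + R$
$\left(u{\left(-6,6 \right)} + X\right)^{2} = \left(\left(6 - 6\right) - \frac{20}{3}\right)^{2} = \left(0 - \frac{20}{3}\right)^{2} = \left(- \frac{20}{3}\right)^{2} = \frac{400}{9}$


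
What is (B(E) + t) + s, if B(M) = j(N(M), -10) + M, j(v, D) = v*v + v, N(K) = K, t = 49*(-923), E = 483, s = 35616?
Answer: 224644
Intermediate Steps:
t = -45227
j(v, D) = v + v² (j(v, D) = v² + v = v + v²)
B(M) = M + M*(1 + M) (B(M) = M*(1 + M) + M = M + M*(1 + M))
(B(E) + t) + s = (483*(2 + 483) - 45227) + 35616 = (483*485 - 45227) + 35616 = (234255 - 45227) + 35616 = 189028 + 35616 = 224644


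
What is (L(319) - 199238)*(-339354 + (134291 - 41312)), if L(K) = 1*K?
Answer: 49008668625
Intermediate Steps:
L(K) = K
(L(319) - 199238)*(-339354 + (134291 - 41312)) = (319 - 199238)*(-339354 + (134291 - 41312)) = -198919*(-339354 + 92979) = -198919*(-246375) = 49008668625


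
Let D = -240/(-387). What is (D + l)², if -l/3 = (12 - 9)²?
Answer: 11580409/16641 ≈ 695.90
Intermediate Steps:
l = -27 (l = -3*(12 - 9)² = -3*3² = -3*9 = -27)
D = 80/129 (D = -240*(-1/387) = 80/129 ≈ 0.62016)
(D + l)² = (80/129 - 27)² = (-3403/129)² = 11580409/16641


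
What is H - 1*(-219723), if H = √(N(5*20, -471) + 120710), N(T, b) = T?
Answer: 219723 + √120810 ≈ 2.2007e+5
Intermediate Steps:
H = √120810 (H = √(5*20 + 120710) = √(100 + 120710) = √120810 ≈ 347.58)
H - 1*(-219723) = √120810 - 1*(-219723) = √120810 + 219723 = 219723 + √120810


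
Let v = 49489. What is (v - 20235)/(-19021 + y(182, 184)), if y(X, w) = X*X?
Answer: 29254/14103 ≈ 2.0743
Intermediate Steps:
y(X, w) = X²
(v - 20235)/(-19021 + y(182, 184)) = (49489 - 20235)/(-19021 + 182²) = 29254/(-19021 + 33124) = 29254/14103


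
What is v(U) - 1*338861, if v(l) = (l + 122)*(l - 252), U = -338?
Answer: -211421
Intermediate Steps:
v(l) = (-252 + l)*(122 + l) (v(l) = (122 + l)*(-252 + l) = (-252 + l)*(122 + l))
v(U) - 1*338861 = (-30744 + (-338)² - 130*(-338)) - 1*338861 = (-30744 + 114244 + 43940) - 338861 = 127440 - 338861 = -211421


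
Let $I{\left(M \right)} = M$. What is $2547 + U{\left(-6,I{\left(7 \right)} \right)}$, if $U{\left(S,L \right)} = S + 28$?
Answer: $2569$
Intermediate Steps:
$U{\left(S,L \right)} = 28 + S$
$2547 + U{\left(-6,I{\left(7 \right)} \right)} = 2547 + \left(28 - 6\right) = 2547 + 22 = 2569$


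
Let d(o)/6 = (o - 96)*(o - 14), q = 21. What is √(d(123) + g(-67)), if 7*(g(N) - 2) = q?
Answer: √17663 ≈ 132.90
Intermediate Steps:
d(o) = 6*(-96 + o)*(-14 + o) (d(o) = 6*((o - 96)*(o - 14)) = 6*((-96 + o)*(-14 + o)) = 6*(-96 + o)*(-14 + o))
g(N) = 5 (g(N) = 2 + (⅐)*21 = 2 + 3 = 5)
√(d(123) + g(-67)) = √((8064 - 660*123 + 6*123²) + 5) = √((8064 - 81180 + 6*15129) + 5) = √((8064 - 81180 + 90774) + 5) = √(17658 + 5) = √17663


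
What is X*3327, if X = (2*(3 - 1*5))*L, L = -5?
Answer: 66540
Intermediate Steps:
X = 20 (X = (2*(3 - 1*5))*(-5) = (2*(3 - 5))*(-5) = (2*(-2))*(-5) = -4*(-5) = 20)
X*3327 = 20*3327 = 66540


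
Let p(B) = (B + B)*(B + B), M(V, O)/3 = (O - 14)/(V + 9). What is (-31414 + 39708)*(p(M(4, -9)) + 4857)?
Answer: 535841526/13 ≈ 4.1219e+7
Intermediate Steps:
M(V, O) = 3*(-14 + O)/(9 + V) (M(V, O) = 3*((O - 14)/(V + 9)) = 3*((-14 + O)/(9 + V)) = 3*(-14 + O)/(9 + V))
p(B) = 4*B² (p(B) = (2*B)*(2*B) = 4*B²)
(-31414 + 39708)*(p(M(4, -9)) + 4857) = (-31414 + 39708)*(4*(3*(-14 - 9)/(9 + 4))² + 4857) = 8294*(4*(3*(-23)/13)² + 4857) = 8294*(4*(3*(1/13)*(-23))² + 4857) = 8294*(4*(-69/13)² + 4857) = 8294*(4*(4761/169) + 4857) = 8294*(19044/169 + 4857) = 8294*(839877/169) = 535841526/13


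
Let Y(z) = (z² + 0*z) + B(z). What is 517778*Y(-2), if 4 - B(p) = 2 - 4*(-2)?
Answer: -1035556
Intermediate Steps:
B(p) = -6 (B(p) = 4 - (2 - 4*(-2)) = 4 - (2 + 8) = 4 - 1*10 = 4 - 10 = -6)
Y(z) = -6 + z² (Y(z) = (z² + 0*z) - 6 = (z² + 0) - 6 = z² - 6 = -6 + z²)
517778*Y(-2) = 517778*(-6 + (-2)²) = 517778*(-6 + 4) = 517778*(-2) = -1035556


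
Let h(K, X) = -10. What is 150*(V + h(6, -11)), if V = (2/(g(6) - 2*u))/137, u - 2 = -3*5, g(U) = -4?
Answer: -2260350/1507 ≈ -1499.9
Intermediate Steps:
u = -13 (u = 2 - 3*5 = 2 - 15 = -13)
V = 1/1507 (V = (2/(-4 - 2*(-13)))/137 = (2/(-4 + 26))*(1/137) = (2/22)*(1/137) = (2*(1/22))*(1/137) = (1/11)*(1/137) = 1/1507 ≈ 0.00066357)
150*(V + h(6, -11)) = 150*(1/1507 - 10) = 150*(-15069/1507) = -2260350/1507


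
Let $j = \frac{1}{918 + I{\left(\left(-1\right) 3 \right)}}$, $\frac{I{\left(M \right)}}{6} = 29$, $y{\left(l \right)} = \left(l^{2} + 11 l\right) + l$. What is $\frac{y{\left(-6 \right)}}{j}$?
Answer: $-39312$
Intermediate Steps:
$y{\left(l \right)} = l^{2} + 12 l$
$I{\left(M \right)} = 174$ ($I{\left(M \right)} = 6 \cdot 29 = 174$)
$j = \frac{1}{1092}$ ($j = \frac{1}{918 + 174} = \frac{1}{1092} \approx 0.00091575$)
$\frac{y{\left(-6 \right)}}{j} = - 6 \left(12 - 6\right) \frac{1}{\frac{1}{1092}} = \left(-6\right) 6 \cdot 1092 = \left(-36\right) 1092 = -39312$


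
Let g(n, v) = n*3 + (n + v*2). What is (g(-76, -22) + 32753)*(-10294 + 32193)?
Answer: 709637095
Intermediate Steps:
g(n, v) = 2*v + 4*n (g(n, v) = 3*n + (n + 2*v) = 2*v + 4*n)
(g(-76, -22) + 32753)*(-10294 + 32193) = ((2*(-22) + 4*(-76)) + 32753)*(-10294 + 32193) = ((-44 - 304) + 32753)*21899 = (-348 + 32753)*21899 = 32405*21899 = 709637095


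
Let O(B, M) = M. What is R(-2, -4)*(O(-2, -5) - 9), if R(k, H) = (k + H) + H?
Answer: 140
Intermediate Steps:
R(k, H) = k + 2*H (R(k, H) = (H + k) + H = k + 2*H)
R(-2, -4)*(O(-2, -5) - 9) = (-2 + 2*(-4))*(-5 - 9) = (-2 - 8)*(-14) = -10*(-14) = 140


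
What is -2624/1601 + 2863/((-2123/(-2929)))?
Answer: 13419978175/3398923 ≈ 3948.3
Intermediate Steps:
-2624/1601 + 2863/((-2123/(-2929))) = -2624*1/1601 + 2863/((-2123*(-1/2929))) = -2624/1601 + 2863/(2123/2929) = -2624/1601 + 2863*(2929/2123) = -2624/1601 + 8385727/2123 = 13419978175/3398923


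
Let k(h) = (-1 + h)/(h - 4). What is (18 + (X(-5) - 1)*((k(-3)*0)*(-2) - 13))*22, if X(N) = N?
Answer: 2112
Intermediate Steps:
k(h) = (-1 + h)/(-4 + h)
(18 + (X(-5) - 1)*((k(-3)*0)*(-2) - 13))*22 = (18 + (-5 - 1)*((((-1 - 3)/(-4 - 3))*0)*(-2) - 13))*22 = (18 - 6*(((-4/(-7))*0)*(-2) - 13))*22 = (18 - 6*((-⅐*(-4)*0)*(-2) - 13))*22 = (18 - 6*(((4/7)*0)*(-2) - 13))*22 = (18 - 6*(0*(-2) - 13))*22 = (18 - 6*(0 - 13))*22 = (18 - 6*(-13))*22 = (18 + 78)*22 = 96*22 = 2112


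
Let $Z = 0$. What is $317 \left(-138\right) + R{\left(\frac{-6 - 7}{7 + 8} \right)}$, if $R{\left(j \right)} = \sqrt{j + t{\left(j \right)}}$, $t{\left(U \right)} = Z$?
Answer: $-43746 + \frac{i \sqrt{195}}{15} \approx -43746.0 + 0.93095 i$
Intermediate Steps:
$t{\left(U \right)} = 0$
$R{\left(j \right)} = \sqrt{j}$ ($R{\left(j \right)} = \sqrt{j + 0} = \sqrt{j}$)
$317 \left(-138\right) + R{\left(\frac{-6 - 7}{7 + 8} \right)} = 317 \left(-138\right) + \sqrt{\frac{-6 - 7}{7 + 8}} = -43746 + \sqrt{- \frac{13}{15}} = -43746 + \frac{i \sqrt{195}}{15}$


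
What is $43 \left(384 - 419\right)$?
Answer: $-1505$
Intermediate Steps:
$43 \left(384 - 419\right) = 43 \left(-35\right) = -1505$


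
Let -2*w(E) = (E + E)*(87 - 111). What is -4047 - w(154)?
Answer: -7743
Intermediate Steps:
w(E) = 24*E (w(E) = -(E + E)*(87 - 111)/2 = -2*E*(-24)/2 = -(-24)*E = 24*E)
-4047 - w(154) = -4047 - 24*154 = -4047 - 1*3696 = -4047 - 3696 = -7743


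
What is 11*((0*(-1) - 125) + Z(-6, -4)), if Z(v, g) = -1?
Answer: -1386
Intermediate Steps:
11*((0*(-1) - 125) + Z(-6, -4)) = 11*((0*(-1) - 125) - 1) = 11*((0 - 125) - 1) = 11*(-125 - 1) = 11*(-126) = -1386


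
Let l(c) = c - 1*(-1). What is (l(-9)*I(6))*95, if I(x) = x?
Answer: -4560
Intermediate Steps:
l(c) = 1 + c (l(c) = c + 1 = 1 + c)
(l(-9)*I(6))*95 = ((1 - 9)*6)*95 = -8*6*95 = -48*95 = -4560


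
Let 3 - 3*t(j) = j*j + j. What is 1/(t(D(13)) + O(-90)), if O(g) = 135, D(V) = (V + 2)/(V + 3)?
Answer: 256/34661 ≈ 0.0073858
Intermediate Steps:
D(V) = (2 + V)/(3 + V)
t(j) = 1 - j/3 - j²/3 (t(j) = 1 - (j*j + j)/3 = 1 - (j² + j)/3 = 1 - (j + j²)/3 = 1 + (-j/3 - j²/3) = 1 - j/3 - j²/3)
1/(t(D(13)) + O(-90)) = 1/((1 - (2 + 13)/(3*(3 + 13)) - (2 + 13)²/(3 + 13)²/3) + 135) = 1/((1 - 15/(3*16) - (15/16)²/3) + 135) = 1/((1 - 15/48 - ((1/16)*15)²/3) + 135) = 1/((1 - ⅓*15/16 - (15/16)²/3) + 135) = 1/((1 - 5/16 - ⅓*225/256) + 135) = 1/((1 - 5/16 - 75/256) + 135) = 1/(101/256 + 135) = 1/(34661/256) = 256/34661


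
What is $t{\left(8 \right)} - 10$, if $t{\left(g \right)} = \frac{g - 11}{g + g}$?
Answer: $- \frac{163}{16} \approx -10.188$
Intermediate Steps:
$t{\left(g \right)} = \frac{-11 + g}{2 g}$
$t{\left(8 \right)} - 10 = \frac{-11 + 8}{2 \cdot 8} - 10 = \frac{1}{2} \cdot \frac{1}{8} \left(-3\right) - 10 = - \frac{3}{16} - 10 = - \frac{163}{16}$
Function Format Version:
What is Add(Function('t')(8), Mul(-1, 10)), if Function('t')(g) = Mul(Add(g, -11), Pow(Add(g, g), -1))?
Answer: Rational(-163, 16) ≈ -10.188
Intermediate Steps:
Function('t')(g) = Mul(Rational(1, 2), Pow(g, -1), Add(-11, g)) (Function('t')(g) = Mul(Add(-11, g), Pow(Mul(2, g), -1)) = Mul(Add(-11, g), Mul(Rational(1, 2), Pow(g, -1))) = Mul(Rational(1, 2), Pow(g, -1), Add(-11, g)))
Add(Function('t')(8), Mul(-1, 10)) = Add(Mul(Rational(1, 2), Pow(8, -1), Add(-11, 8)), Mul(-1, 10)) = Add(Mul(Rational(1, 2), Rational(1, 8), -3), -10) = Add(Rational(-3, 16), -10) = Rational(-163, 16)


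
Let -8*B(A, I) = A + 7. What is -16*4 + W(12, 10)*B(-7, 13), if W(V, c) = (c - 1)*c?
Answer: -64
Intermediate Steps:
B(A, I) = -7/8 - A/8 (B(A, I) = -(A + 7)/8 = -(7 + A)/8 = -7/8 - A/8)
W(V, c) = c*(-1 + c) (W(V, c) = (-1 + c)*c = c*(-1 + c))
-16*4 + W(12, 10)*B(-7, 13) = -16*4 + (10*(-1 + 10))*(-7/8 - 1/8*(-7)) = -64 + (10*9)*(-7/8 + 7/8) = -64 + 90*0 = -64 + 0 = -64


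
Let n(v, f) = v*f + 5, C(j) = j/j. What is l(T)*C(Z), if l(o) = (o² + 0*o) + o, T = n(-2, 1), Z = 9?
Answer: 12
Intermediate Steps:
C(j) = 1
n(v, f) = 5 + f*v (n(v, f) = f*v + 5 = 5 + f*v)
T = 3 (T = 5 + 1*(-2) = 5 - 2 = 3)
l(o) = o + o² (l(o) = (o² + 0) + o = o² + o = o + o²)
l(T)*C(Z) = (3*(1 + 3))*1 = (3*4)*1 = 12*1 = 12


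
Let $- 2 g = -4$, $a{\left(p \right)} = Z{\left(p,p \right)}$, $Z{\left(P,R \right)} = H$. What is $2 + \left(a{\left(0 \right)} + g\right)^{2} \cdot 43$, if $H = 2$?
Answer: $690$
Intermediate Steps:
$Z{\left(P,R \right)} = 2$
$a{\left(p \right)} = 2$
$g = 2$ ($g = \left(- \frac{1}{2}\right) \left(-4\right) = 2$)
$2 + \left(a{\left(0 \right)} + g\right)^{2} \cdot 43 = 2 + \left(2 + 2\right)^{2} \cdot 43 = 2 + 4^{2} \cdot 43 = 2 + 16 \cdot 43 = 2 + 688 = 690$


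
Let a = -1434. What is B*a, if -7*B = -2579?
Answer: -3698286/7 ≈ -5.2833e+5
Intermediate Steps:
B = 2579/7 (B = -⅐*(-2579) = 2579/7 ≈ 368.43)
B*a = (2579/7)*(-1434) = -3698286/7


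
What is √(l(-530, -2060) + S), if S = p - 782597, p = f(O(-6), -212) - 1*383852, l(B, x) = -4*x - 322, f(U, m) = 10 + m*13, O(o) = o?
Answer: I*√1161277 ≈ 1077.6*I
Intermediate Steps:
f(U, m) = 10 + 13*m
l(B, x) = -322 - 4*x
p = -386598 (p = (10 + 13*(-212)) - 1*383852 = (10 - 2756) - 383852 = -2746 - 383852 = -386598)
S = -1169195 (S = -386598 - 782597 = -1169195)
√(l(-530, -2060) + S) = √((-322 - 4*(-2060)) - 1169195) = √((-322 + 8240) - 1169195) = √(7918 - 1169195) = √(-1161277) = I*√1161277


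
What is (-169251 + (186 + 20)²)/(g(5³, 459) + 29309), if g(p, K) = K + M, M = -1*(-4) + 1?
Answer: -126815/29773 ≈ -4.2594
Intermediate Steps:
M = 5 (M = 4 + 1 = 5)
g(p, K) = 5 + K (g(p, K) = K + 5 = 5 + K)
(-169251 + (186 + 20)²)/(g(5³, 459) + 29309) = (-169251 + (186 + 20)²)/((5 + 459) + 29309) = (-169251 + 206²)/(464 + 29309) = (-169251 + 42436)/29773 = -126815*1/29773 = -126815/29773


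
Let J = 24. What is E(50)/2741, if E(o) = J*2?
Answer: 48/2741 ≈ 0.017512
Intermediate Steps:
E(o) = 48 (E(o) = 24*2 = 48)
E(50)/2741 = 48/2741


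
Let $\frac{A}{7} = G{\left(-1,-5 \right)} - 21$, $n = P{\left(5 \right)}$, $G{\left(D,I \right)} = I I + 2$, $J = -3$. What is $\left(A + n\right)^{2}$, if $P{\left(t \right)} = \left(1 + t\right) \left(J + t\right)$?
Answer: $2916$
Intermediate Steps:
$P{\left(t \right)} = \left(1 + t\right) \left(-3 + t\right)$
$G{\left(D,I \right)} = 2 + I^{2}$ ($G{\left(D,I \right)} = I^{2} + 2 = 2 + I^{2}$)
$n = 12$ ($n = -3 + 5^{2} - 10 = -3 + 25 - 10 = 12$)
$A = 42$ ($A = 7 \left(\left(2 + \left(-5\right)^{2}\right) - 21\right) = 7 \left(\left(2 + 25\right) - 21\right) = 7 \left(27 - 21\right) = 7 \cdot 6 = 42$)
$\left(A + n\right)^{2} = \left(42 + 12\right)^{2} = 54^{2} = 2916$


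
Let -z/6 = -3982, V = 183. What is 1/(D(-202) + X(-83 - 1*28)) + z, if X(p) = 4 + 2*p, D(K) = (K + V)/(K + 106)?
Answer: 499557732/20909 ≈ 23892.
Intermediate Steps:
D(K) = (183 + K)/(106 + K) (D(K) = (K + 183)/(K + 106) = (183 + K)/(106 + K))
z = 23892 (z = -6*(-3982) = 23892)
1/(D(-202) + X(-83 - 1*28)) + z = 1/((183 - 202)/(106 - 202) + (4 + 2*(-83 - 1*28))) + 23892 = 1/(-19/(-96) + (4 + 2*(-83 - 28))) + 23892 = 1/(-1/96*(-19) + (4 + 2*(-111))) + 23892 = 1/(19/96 + (4 - 222)) + 23892 = 1/(19/96 - 218) + 23892 = 1/(-20909/96) + 23892 = -96/20909 + 23892 = 499557732/20909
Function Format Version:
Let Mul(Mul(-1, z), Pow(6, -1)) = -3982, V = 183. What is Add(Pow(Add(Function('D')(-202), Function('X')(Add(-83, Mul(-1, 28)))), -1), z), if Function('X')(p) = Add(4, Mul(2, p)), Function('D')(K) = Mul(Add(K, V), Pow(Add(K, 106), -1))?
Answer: Rational(499557732, 20909) ≈ 23892.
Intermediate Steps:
Function('D')(K) = Mul(Pow(Add(106, K), -1), Add(183, K)) (Function('D')(K) = Mul(Add(K, 183), Pow(Add(K, 106), -1)) = Mul(Add(183, K), Pow(Add(106, K), -1)) = Mul(Pow(Add(106, K), -1), Add(183, K)))
z = 23892 (z = Mul(-6, -3982) = 23892)
Add(Pow(Add(Function('D')(-202), Function('X')(Add(-83, Mul(-1, 28)))), -1), z) = Add(Pow(Add(Mul(Pow(Add(106, -202), -1), Add(183, -202)), Add(4, Mul(2, Add(-83, Mul(-1, 28))))), -1), 23892) = Add(Pow(Add(Mul(Pow(-96, -1), -19), Add(4, Mul(2, Add(-83, -28)))), -1), 23892) = Add(Pow(Add(Mul(Rational(-1, 96), -19), Add(4, Mul(2, -111))), -1), 23892) = Add(Pow(Add(Rational(19, 96), Add(4, -222)), -1), 23892) = Add(Pow(Add(Rational(19, 96), -218), -1), 23892) = Add(Pow(Rational(-20909, 96), -1), 23892) = Add(Rational(-96, 20909), 23892) = Rational(499557732, 20909)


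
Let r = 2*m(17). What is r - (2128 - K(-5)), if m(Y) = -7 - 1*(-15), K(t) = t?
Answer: -2117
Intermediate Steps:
m(Y) = 8 (m(Y) = -7 + 15 = 8)
r = 16 (r = 2*8 = 16)
r - (2128 - K(-5)) = 16 - (2128 - 1*(-5)) = 16 - (2128 + 5) = 16 - 1*2133 = 16 - 2133 = -2117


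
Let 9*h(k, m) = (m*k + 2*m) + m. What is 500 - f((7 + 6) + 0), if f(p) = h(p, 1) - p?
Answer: 4601/9 ≈ 511.22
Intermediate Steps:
h(k, m) = m/3 + k*m/9 (h(k, m) = ((m*k + 2*m) + m)/9 = ((k*m + 2*m) + m)/9 = ((2*m + k*m) + m)/9 = (3*m + k*m)/9 = m/3 + k*m/9)
f(p) = ⅓ - 8*p/9 (f(p) = (⅑)*1*(3 + p) - p = (⅓ + p/9) - p = ⅓ - 8*p/9)
500 - f((7 + 6) + 0) = 500 - (⅓ - 8*((7 + 6) + 0)/9) = 500 - (⅓ - 8*(13 + 0)/9) = 500 - (⅓ - 8/9*13) = 500 - (⅓ - 104/9) = 500 - 1*(-101/9) = 500 + 101/9 = 4601/9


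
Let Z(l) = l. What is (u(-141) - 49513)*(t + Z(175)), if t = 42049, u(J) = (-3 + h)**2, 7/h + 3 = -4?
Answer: -2089961328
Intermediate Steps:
h = -1 (h = 7/(-3 - 4) = 7/(-7) = 7*(-1/7) = -1)
u(J) = 16 (u(J) = (-3 - 1)**2 = (-4)**2 = 16)
(u(-141) - 49513)*(t + Z(175)) = (16 - 49513)*(42049 + 175) = -49497*42224 = -2089961328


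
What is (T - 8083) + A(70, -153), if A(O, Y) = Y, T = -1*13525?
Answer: -21761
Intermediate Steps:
T = -13525
(T - 8083) + A(70, -153) = (-13525 - 8083) - 153 = -21608 - 153 = -21761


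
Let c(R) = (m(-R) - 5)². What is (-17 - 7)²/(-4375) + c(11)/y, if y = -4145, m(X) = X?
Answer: -701504/3626875 ≈ -0.19342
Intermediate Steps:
c(R) = (-5 - R)² (c(R) = (-R - 5)² = (-5 - R)²)
(-17 - 7)²/(-4375) + c(11)/y = (-17 - 7)²/(-4375) + (5 + 11)²/(-4145) = (-24)²*(-1/4375) + 16²*(-1/4145) = 576*(-1/4375) + 256*(-1/4145) = -576/4375 - 256/4145 = -701504/3626875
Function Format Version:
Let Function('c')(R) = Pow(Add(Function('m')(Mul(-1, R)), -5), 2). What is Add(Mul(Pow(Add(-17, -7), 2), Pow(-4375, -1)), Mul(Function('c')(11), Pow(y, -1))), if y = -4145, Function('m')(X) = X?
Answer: Rational(-701504, 3626875) ≈ -0.19342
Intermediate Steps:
Function('c')(R) = Pow(Add(-5, Mul(-1, R)), 2) (Function('c')(R) = Pow(Add(Mul(-1, R), -5), 2) = Pow(Add(-5, Mul(-1, R)), 2))
Add(Mul(Pow(Add(-17, -7), 2), Pow(-4375, -1)), Mul(Function('c')(11), Pow(y, -1))) = Add(Mul(Pow(Add(-17, -7), 2), Pow(-4375, -1)), Mul(Pow(Add(5, 11), 2), Pow(-4145, -1))) = Add(Mul(Pow(-24, 2), Rational(-1, 4375)), Mul(Pow(16, 2), Rational(-1, 4145))) = Add(Mul(576, Rational(-1, 4375)), Mul(256, Rational(-1, 4145))) = Add(Rational(-576, 4375), Rational(-256, 4145)) = Rational(-701504, 3626875)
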